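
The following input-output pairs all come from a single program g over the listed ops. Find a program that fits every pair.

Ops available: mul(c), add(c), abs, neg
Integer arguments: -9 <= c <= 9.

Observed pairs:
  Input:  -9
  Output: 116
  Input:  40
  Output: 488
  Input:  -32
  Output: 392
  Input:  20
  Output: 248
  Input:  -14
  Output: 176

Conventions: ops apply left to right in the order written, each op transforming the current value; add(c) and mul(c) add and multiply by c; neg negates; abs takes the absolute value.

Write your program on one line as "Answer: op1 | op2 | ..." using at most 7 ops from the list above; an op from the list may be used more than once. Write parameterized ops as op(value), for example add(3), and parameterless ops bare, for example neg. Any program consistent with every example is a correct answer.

neg | mul(2) | mul(-6) | abs | add(9) | add(-1)

Check, running the answer program on each example:
  -9 -> 9 -> 18 -> -108 -> 108 -> 117 -> 116
  40 -> -40 -> -80 -> 480 -> 480 -> 489 -> 488
  -32 -> 32 -> 64 -> -384 -> 384 -> 393 -> 392
  20 -> -20 -> -40 -> 240 -> 240 -> 249 -> 248
  -14 -> 14 -> 28 -> -168 -> 168 -> 177 -> 176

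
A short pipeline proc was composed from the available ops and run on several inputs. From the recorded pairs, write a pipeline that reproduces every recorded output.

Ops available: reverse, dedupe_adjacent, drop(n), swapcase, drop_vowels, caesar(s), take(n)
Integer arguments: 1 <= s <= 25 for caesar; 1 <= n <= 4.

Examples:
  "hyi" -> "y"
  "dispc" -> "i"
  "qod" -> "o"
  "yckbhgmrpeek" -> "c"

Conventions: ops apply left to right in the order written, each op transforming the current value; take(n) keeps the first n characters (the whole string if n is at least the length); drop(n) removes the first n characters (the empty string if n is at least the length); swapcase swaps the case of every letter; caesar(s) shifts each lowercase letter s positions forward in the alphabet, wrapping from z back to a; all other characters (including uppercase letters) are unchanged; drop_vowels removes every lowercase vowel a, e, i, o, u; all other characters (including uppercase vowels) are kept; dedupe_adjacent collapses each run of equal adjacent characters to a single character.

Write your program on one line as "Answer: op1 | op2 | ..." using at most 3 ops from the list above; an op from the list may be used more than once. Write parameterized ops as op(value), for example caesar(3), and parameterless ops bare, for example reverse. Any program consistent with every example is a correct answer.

take(2) | drop(1)

Check, running the answer program on each example:
  "hyi" -> "hy" -> "y"
  "dispc" -> "di" -> "i"
  "qod" -> "qo" -> "o"
  "yckbhgmrpeek" -> "yc" -> "c"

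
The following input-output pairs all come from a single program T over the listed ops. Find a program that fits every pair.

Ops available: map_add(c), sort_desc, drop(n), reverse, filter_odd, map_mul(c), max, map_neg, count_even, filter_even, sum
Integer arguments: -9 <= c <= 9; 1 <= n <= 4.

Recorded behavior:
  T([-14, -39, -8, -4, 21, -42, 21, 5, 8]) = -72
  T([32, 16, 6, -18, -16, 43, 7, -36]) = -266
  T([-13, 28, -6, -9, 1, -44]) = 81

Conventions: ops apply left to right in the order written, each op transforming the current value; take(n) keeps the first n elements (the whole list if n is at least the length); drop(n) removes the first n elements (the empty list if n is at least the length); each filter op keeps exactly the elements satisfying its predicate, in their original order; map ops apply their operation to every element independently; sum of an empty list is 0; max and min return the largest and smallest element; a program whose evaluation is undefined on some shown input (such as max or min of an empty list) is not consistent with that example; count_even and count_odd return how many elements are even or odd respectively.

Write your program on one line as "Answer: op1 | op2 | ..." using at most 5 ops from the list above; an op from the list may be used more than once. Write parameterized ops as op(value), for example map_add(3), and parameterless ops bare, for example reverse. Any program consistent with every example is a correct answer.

filter_odd | map_mul(-5) | map_add(-8) | sum

Check, running the answer program on each example:
  [-14, -39, -8, -4, 21, -42, 21, 5, 8] -> [-39, 21, 21, 5] -> [195, -105, -105, -25] -> [187, -113, -113, -33] -> -72
  [32, 16, 6, -18, -16, 43, 7, -36] -> [43, 7] -> [-215, -35] -> [-223, -43] -> -266
  [-13, 28, -6, -9, 1, -44] -> [-13, -9, 1] -> [65, 45, -5] -> [57, 37, -13] -> 81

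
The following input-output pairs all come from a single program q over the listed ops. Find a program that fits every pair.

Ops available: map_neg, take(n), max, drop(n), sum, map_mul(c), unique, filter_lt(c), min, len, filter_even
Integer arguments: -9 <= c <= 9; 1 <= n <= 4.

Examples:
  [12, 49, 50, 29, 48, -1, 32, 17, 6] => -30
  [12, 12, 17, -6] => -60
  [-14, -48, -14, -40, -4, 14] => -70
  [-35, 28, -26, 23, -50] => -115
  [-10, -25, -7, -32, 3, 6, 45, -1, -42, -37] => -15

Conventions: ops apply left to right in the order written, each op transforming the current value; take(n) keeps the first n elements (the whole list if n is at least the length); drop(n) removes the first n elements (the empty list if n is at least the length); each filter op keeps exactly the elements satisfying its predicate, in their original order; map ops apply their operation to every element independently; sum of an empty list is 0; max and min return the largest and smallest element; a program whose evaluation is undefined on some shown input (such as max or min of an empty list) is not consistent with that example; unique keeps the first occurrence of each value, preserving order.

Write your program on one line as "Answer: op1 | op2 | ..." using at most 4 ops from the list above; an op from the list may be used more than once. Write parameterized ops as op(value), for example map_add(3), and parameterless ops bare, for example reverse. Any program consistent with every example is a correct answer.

map_mul(-1) | map_mul(5) | filter_lt(-3) | max

Check, running the answer program on each example:
  [12, 49, 50, 29, 48, -1, 32, 17, 6] -> [-12, -49, -50, -29, -48, 1, -32, -17, -6] -> [-60, -245, -250, -145, -240, 5, -160, -85, -30] -> [-60, -245, -250, -145, -240, -160, -85, -30] -> -30
  [12, 12, 17, -6] -> [-12, -12, -17, 6] -> [-60, -60, -85, 30] -> [-60, -60, -85] -> -60
  [-14, -48, -14, -40, -4, 14] -> [14, 48, 14, 40, 4, -14] -> [70, 240, 70, 200, 20, -70] -> [-70] -> -70
  [-35, 28, -26, 23, -50] -> [35, -28, 26, -23, 50] -> [175, -140, 130, -115, 250] -> [-140, -115] -> -115
  [-10, -25, -7, -32, 3, 6, 45, -1, -42, -37] -> [10, 25, 7, 32, -3, -6, -45, 1, 42, 37] -> [50, 125, 35, 160, -15, -30, -225, 5, 210, 185] -> [-15, -30, -225] -> -15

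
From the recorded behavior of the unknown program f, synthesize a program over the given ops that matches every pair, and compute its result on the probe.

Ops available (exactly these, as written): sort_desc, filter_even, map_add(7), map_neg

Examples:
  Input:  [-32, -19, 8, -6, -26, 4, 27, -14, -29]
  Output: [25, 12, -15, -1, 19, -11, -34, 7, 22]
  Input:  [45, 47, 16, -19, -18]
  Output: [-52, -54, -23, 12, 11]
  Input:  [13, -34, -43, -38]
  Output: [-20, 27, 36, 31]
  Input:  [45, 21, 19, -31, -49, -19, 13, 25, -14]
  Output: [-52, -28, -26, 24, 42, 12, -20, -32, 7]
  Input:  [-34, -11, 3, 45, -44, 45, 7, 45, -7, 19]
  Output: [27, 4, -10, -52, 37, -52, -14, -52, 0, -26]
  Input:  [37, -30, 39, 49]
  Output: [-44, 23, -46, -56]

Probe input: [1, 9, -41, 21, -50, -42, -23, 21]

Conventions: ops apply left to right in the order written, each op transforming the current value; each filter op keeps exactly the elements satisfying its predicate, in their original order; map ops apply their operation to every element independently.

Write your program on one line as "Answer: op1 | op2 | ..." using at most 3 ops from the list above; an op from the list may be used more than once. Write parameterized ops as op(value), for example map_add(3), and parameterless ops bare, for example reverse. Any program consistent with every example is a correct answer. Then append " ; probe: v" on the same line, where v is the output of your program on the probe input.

map_add(7) | map_neg ; probe: [-8, -16, 34, -28, 43, 35, 16, -28]

Check, running the answer program on each example:
  [-32, -19, 8, -6, -26, 4, 27, -14, -29] -> [-25, -12, 15, 1, -19, 11, 34, -7, -22] -> [25, 12, -15, -1, 19, -11, -34, 7, 22]
  [45, 47, 16, -19, -18] -> [52, 54, 23, -12, -11] -> [-52, -54, -23, 12, 11]
  [13, -34, -43, -38] -> [20, -27, -36, -31] -> [-20, 27, 36, 31]
  [45, 21, 19, -31, -49, -19, 13, 25, -14] -> [52, 28, 26, -24, -42, -12, 20, 32, -7] -> [-52, -28, -26, 24, 42, 12, -20, -32, 7]
  [-34, -11, 3, 45, -44, 45, 7, 45, -7, 19] -> [-27, -4, 10, 52, -37, 52, 14, 52, 0, 26] -> [27, 4, -10, -52, 37, -52, -14, -52, 0, -26]
  [37, -30, 39, 49] -> [44, -23, 46, 56] -> [-44, 23, -46, -56]
  probe: [1, 9, -41, 21, -50, -42, -23, 21] -> [8, 16, -34, 28, -43, -35, -16, 28] -> [-8, -16, 34, -28, 43, 35, 16, -28]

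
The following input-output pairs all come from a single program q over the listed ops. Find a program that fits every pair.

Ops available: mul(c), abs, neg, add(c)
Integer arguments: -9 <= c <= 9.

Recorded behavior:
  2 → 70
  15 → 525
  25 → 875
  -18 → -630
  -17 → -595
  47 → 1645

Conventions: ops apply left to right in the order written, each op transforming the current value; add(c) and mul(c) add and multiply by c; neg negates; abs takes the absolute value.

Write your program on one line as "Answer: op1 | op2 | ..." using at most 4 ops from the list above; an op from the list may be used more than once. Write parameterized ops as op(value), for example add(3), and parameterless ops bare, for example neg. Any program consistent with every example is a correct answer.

mul(-5) | neg | mul(7)

Check, running the answer program on each example:
  2 -> -10 -> 10 -> 70
  15 -> -75 -> 75 -> 525
  25 -> -125 -> 125 -> 875
  -18 -> 90 -> -90 -> -630
  -17 -> 85 -> -85 -> -595
  47 -> -235 -> 235 -> 1645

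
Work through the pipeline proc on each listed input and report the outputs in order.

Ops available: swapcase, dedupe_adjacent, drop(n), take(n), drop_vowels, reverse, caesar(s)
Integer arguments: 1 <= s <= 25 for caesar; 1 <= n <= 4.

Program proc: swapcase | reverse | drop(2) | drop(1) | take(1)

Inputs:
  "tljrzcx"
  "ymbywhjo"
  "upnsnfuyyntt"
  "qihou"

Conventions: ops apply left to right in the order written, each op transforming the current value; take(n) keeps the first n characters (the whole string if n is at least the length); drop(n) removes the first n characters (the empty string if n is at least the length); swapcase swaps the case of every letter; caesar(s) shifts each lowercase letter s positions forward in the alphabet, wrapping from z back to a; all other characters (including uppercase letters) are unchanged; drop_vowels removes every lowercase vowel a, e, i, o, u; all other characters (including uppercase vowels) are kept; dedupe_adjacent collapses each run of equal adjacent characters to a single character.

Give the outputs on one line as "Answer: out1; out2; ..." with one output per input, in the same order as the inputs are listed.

Execution, op by op:
  "tljrzcx" -> "TLJRZCX" -> "XCZRJLT" -> "ZRJLT" -> "RJLT" -> "R"
  "ymbywhjo" -> "YMBYWHJO" -> "OJHWYBMY" -> "HWYBMY" -> "WYBMY" -> "W"
  "upnsnfuyyntt" -> "UPNSNFUYYNTT" -> "TTNYYUFNSNPU" -> "NYYUFNSNPU" -> "YYUFNSNPU" -> "Y"
  "qihou" -> "QIHOU" -> "UOHIQ" -> "HIQ" -> "IQ" -> "I"

"R"; "W"; "Y"; "I"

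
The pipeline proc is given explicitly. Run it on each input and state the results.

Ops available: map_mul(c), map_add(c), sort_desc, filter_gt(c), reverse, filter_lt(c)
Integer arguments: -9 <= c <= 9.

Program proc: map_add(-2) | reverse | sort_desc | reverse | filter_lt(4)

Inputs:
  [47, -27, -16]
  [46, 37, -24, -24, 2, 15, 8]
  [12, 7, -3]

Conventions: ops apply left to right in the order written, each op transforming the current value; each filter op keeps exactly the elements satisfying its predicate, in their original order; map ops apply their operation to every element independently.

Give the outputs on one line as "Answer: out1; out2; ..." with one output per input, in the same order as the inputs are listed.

[-29, -18]; [-26, -26, 0]; [-5]

Execution, op by op:
  [47, -27, -16] -> [45, -29, -18] -> [-18, -29, 45] -> [45, -18, -29] -> [-29, -18, 45] -> [-29, -18]
  [46, 37, -24, -24, 2, 15, 8] -> [44, 35, -26, -26, 0, 13, 6] -> [6, 13, 0, -26, -26, 35, 44] -> [44, 35, 13, 6, 0, -26, -26] -> [-26, -26, 0, 6, 13, 35, 44] -> [-26, -26, 0]
  [12, 7, -3] -> [10, 5, -5] -> [-5, 5, 10] -> [10, 5, -5] -> [-5, 5, 10] -> [-5]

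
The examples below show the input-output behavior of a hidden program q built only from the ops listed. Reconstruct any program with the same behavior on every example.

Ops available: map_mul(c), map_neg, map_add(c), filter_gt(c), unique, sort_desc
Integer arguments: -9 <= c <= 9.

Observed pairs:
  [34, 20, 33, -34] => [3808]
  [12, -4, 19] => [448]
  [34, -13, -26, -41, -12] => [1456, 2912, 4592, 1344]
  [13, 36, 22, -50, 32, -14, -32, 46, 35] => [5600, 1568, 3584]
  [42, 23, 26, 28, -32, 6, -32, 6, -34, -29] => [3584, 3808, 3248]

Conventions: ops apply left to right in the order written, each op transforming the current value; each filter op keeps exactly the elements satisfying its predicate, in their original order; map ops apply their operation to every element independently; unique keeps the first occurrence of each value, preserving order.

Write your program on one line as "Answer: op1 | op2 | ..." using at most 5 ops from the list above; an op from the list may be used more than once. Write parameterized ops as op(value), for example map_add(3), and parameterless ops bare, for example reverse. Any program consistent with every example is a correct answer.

map_mul(8) | map_mul(-2) | filter_gt(-4) | map_mul(7) | unique

Check, running the answer program on each example:
  [34, 20, 33, -34] -> [272, 160, 264, -272] -> [-544, -320, -528, 544] -> [544] -> [3808] -> [3808]
  [12, -4, 19] -> [96, -32, 152] -> [-192, 64, -304] -> [64] -> [448] -> [448]
  [34, -13, -26, -41, -12] -> [272, -104, -208, -328, -96] -> [-544, 208, 416, 656, 192] -> [208, 416, 656, 192] -> [1456, 2912, 4592, 1344] -> [1456, 2912, 4592, 1344]
  [13, 36, 22, -50, 32, -14, -32, 46, 35] -> [104, 288, 176, -400, 256, -112, -256, 368, 280] -> [-208, -576, -352, 800, -512, 224, 512, -736, -560] -> [800, 224, 512] -> [5600, 1568, 3584] -> [5600, 1568, 3584]
  [42, 23, 26, 28, -32, 6, -32, 6, -34, -29] -> [336, 184, 208, 224, -256, 48, -256, 48, -272, -232] -> [-672, -368, -416, -448, 512, -96, 512, -96, 544, 464] -> [512, 512, 544, 464] -> [3584, 3584, 3808, 3248] -> [3584, 3808, 3248]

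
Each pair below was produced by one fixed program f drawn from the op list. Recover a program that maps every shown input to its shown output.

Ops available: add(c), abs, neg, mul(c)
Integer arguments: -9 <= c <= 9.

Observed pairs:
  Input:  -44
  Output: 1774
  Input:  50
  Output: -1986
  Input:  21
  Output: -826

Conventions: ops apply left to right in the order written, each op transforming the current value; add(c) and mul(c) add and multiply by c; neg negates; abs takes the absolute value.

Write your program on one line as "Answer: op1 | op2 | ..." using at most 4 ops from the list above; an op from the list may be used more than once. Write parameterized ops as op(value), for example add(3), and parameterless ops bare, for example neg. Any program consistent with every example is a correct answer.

mul(5) | mul(-8) | add(5) | add(9)

Check, running the answer program on each example:
  -44 -> -220 -> 1760 -> 1765 -> 1774
  50 -> 250 -> -2000 -> -1995 -> -1986
  21 -> 105 -> -840 -> -835 -> -826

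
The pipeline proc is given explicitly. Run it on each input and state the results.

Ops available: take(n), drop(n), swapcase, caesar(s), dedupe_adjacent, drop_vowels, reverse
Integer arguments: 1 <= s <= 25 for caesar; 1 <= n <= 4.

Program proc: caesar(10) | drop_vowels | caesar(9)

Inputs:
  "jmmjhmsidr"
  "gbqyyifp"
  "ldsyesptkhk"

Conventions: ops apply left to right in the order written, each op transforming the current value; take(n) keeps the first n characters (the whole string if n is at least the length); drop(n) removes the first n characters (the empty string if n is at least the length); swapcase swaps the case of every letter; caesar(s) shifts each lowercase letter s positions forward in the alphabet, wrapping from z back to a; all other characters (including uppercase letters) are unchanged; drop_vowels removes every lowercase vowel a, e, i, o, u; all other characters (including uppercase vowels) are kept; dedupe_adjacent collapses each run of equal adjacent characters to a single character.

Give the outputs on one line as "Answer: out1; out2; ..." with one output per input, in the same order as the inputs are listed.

"cffcaflbwk"; "zubyi"; "ewllima"

Execution, op by op:
  "jmmjhmsidr" -> "twwtrwcsnb" -> "twwtrwcsnb" -> "cffcaflbwk"
  "gbqyyifp" -> "qlaiispz" -> "qlspz" -> "zubyi"
  "ldsyesptkhk" -> "vncioczduru" -> "vncczdr" -> "ewllima"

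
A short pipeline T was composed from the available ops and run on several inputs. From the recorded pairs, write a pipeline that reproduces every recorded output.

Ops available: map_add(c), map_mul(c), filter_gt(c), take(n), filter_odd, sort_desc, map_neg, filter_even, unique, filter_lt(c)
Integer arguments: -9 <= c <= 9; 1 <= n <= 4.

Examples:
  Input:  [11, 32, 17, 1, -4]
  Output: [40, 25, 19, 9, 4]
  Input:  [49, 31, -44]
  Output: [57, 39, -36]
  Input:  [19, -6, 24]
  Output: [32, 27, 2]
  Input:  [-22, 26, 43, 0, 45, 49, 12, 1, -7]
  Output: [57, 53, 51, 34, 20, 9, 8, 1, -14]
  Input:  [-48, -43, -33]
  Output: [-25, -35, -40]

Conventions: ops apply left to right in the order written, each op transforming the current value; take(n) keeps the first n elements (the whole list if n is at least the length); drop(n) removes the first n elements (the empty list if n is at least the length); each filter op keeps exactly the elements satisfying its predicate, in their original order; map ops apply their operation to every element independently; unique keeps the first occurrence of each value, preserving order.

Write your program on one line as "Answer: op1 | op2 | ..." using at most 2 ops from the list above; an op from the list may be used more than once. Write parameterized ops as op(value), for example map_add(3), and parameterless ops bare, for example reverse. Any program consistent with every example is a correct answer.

map_add(8) | sort_desc

Check, running the answer program on each example:
  [11, 32, 17, 1, -4] -> [19, 40, 25, 9, 4] -> [40, 25, 19, 9, 4]
  [49, 31, -44] -> [57, 39, -36] -> [57, 39, -36]
  [19, -6, 24] -> [27, 2, 32] -> [32, 27, 2]
  [-22, 26, 43, 0, 45, 49, 12, 1, -7] -> [-14, 34, 51, 8, 53, 57, 20, 9, 1] -> [57, 53, 51, 34, 20, 9, 8, 1, -14]
  [-48, -43, -33] -> [-40, -35, -25] -> [-25, -35, -40]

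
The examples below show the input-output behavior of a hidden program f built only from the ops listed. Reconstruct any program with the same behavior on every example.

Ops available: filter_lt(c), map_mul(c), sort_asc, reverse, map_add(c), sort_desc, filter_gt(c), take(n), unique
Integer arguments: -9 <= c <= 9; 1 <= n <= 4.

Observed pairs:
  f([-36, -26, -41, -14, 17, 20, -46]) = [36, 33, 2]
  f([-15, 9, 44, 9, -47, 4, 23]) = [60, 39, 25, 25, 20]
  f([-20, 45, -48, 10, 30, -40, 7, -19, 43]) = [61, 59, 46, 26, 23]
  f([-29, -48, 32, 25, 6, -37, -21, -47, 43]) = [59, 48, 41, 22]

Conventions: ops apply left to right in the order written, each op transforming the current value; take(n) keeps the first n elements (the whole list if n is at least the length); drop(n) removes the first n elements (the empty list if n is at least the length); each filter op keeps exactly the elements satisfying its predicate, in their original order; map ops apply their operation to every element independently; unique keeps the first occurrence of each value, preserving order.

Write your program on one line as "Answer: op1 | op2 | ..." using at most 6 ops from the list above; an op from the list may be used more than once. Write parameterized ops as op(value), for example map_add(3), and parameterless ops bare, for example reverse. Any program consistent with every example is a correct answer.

sort_asc | sort_desc | map_add(7) | filter_gt(-8) | map_add(9)

Check, running the answer program on each example:
  [-36, -26, -41, -14, 17, 20, -46] -> [-46, -41, -36, -26, -14, 17, 20] -> [20, 17, -14, -26, -36, -41, -46] -> [27, 24, -7, -19, -29, -34, -39] -> [27, 24, -7] -> [36, 33, 2]
  [-15, 9, 44, 9, -47, 4, 23] -> [-47, -15, 4, 9, 9, 23, 44] -> [44, 23, 9, 9, 4, -15, -47] -> [51, 30, 16, 16, 11, -8, -40] -> [51, 30, 16, 16, 11] -> [60, 39, 25, 25, 20]
  [-20, 45, -48, 10, 30, -40, 7, -19, 43] -> [-48, -40, -20, -19, 7, 10, 30, 43, 45] -> [45, 43, 30, 10, 7, -19, -20, -40, -48] -> [52, 50, 37, 17, 14, -12, -13, -33, -41] -> [52, 50, 37, 17, 14] -> [61, 59, 46, 26, 23]
  [-29, -48, 32, 25, 6, -37, -21, -47, 43] -> [-48, -47, -37, -29, -21, 6, 25, 32, 43] -> [43, 32, 25, 6, -21, -29, -37, -47, -48] -> [50, 39, 32, 13, -14, -22, -30, -40, -41] -> [50, 39, 32, 13] -> [59, 48, 41, 22]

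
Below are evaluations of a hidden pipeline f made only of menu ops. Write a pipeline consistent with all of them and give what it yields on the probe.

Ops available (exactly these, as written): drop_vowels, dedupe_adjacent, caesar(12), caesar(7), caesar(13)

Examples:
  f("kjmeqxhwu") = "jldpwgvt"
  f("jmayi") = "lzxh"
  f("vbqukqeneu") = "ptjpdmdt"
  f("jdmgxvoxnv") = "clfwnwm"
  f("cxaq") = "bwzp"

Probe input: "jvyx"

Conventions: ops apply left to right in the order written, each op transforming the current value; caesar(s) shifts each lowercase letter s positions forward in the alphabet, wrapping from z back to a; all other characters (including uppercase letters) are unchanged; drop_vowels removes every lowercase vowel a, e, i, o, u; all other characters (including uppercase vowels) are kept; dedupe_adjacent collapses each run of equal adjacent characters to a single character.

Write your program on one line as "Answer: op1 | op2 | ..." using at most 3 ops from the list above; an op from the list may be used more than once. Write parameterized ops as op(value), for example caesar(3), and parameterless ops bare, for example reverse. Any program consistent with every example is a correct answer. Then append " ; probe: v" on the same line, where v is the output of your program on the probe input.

caesar(12) | caesar(13) | drop_vowels ; probe: "xw"

Check, running the answer program on each example:
  "kjmeqxhwu" -> "wvyqcjtig" -> "jildpwgvt" -> "jldpwgvt"
  "jmayi" -> "vymku" -> "ilzxh" -> "lzxh"
  "vbqukqeneu" -> "hncgwcqzqg" -> "uaptjpdmdt" -> "ptjpdmdt"
  "jdmgxvoxnv" -> "vpysjhajzh" -> "iclfwunwmu" -> "clfwnwm"
  "cxaq" -> "ojmc" -> "bwzp" -> "bwzp"
  probe: "jvyx" -> "vhkj" -> "iuxw" -> "xw"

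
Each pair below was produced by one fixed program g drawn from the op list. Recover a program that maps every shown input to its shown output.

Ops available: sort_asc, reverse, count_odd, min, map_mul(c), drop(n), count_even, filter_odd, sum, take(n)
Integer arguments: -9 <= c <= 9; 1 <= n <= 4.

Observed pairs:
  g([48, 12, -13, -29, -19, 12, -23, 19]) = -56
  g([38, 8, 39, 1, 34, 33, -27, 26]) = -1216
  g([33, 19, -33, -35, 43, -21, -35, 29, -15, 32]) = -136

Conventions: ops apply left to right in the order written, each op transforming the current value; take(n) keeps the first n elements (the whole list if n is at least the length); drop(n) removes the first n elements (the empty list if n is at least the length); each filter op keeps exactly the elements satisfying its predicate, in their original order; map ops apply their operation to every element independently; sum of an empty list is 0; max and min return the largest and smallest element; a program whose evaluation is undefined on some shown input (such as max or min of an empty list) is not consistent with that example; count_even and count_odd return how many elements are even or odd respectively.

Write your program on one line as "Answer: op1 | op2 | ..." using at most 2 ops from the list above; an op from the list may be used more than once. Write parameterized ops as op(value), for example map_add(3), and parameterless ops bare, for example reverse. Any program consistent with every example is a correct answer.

map_mul(-8) | sum

Check, running the answer program on each example:
  [48, 12, -13, -29, -19, 12, -23, 19] -> [-384, -96, 104, 232, 152, -96, 184, -152] -> -56
  [38, 8, 39, 1, 34, 33, -27, 26] -> [-304, -64, -312, -8, -272, -264, 216, -208] -> -1216
  [33, 19, -33, -35, 43, -21, -35, 29, -15, 32] -> [-264, -152, 264, 280, -344, 168, 280, -232, 120, -256] -> -136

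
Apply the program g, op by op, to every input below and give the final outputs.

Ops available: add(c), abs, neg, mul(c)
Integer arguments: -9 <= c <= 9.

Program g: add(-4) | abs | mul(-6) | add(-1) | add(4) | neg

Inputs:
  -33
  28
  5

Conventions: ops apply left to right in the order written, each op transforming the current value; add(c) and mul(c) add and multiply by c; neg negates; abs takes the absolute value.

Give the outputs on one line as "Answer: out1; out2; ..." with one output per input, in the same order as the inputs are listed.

Execution, op by op:
  -33 -> -37 -> 37 -> -222 -> -223 -> -219 -> 219
  28 -> 24 -> 24 -> -144 -> -145 -> -141 -> 141
  5 -> 1 -> 1 -> -6 -> -7 -> -3 -> 3

219; 141; 3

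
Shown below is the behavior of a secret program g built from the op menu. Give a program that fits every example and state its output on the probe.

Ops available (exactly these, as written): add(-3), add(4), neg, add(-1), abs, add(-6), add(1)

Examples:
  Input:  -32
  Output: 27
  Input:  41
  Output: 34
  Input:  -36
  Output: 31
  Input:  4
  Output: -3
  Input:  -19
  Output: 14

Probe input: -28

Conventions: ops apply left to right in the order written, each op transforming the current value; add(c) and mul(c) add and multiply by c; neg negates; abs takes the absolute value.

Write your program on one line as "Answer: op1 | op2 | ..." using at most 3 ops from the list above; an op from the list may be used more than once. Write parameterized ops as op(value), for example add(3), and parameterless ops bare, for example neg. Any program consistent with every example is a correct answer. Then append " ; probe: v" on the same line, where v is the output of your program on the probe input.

add(-1) | abs | add(-6) ; probe: 23

Check, running the answer program on each example:
  -32 -> -33 -> 33 -> 27
  41 -> 40 -> 40 -> 34
  -36 -> -37 -> 37 -> 31
  4 -> 3 -> 3 -> -3
  -19 -> -20 -> 20 -> 14
  probe: -28 -> -29 -> 29 -> 23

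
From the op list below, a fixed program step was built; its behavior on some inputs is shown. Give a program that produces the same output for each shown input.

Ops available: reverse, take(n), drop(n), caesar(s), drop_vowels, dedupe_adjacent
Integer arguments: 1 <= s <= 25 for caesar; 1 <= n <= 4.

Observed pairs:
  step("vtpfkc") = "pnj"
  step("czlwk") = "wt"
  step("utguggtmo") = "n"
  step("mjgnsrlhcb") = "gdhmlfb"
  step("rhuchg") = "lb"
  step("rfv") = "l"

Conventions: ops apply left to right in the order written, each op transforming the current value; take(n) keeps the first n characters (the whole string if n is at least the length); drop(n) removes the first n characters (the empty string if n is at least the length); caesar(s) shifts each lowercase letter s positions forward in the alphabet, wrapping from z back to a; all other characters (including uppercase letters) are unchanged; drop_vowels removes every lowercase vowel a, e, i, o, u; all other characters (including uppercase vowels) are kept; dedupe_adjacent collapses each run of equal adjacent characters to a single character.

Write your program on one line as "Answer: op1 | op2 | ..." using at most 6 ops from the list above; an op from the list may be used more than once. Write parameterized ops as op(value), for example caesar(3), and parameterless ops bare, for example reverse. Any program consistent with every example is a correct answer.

reverse | caesar(20) | drop_vowels | drop(2) | reverse

Check, running the answer program on each example:
  "vtpfkc" -> "ckfptv" -> "wezjnp" -> "wzjnp" -> "jnp" -> "pnj"
  "czlwk" -> "kwlzc" -> "eqftw" -> "qftw" -> "tw" -> "wt"
  "utguggtmo" -> "omtggugtu" -> "ignaaoano" -> "gnn" -> "n" -> "n"
  "mjgnsrlhcb" -> "bchlrsngjm" -> "vwbflmhadg" -> "vwbflmhdg" -> "bflmhdg" -> "gdhmlfb"
  "rhuchg" -> "ghcuhr" -> "abwobl" -> "bwbl" -> "bl" -> "lb"
  "rfv" -> "vfr" -> "pzl" -> "pzl" -> "l" -> "l"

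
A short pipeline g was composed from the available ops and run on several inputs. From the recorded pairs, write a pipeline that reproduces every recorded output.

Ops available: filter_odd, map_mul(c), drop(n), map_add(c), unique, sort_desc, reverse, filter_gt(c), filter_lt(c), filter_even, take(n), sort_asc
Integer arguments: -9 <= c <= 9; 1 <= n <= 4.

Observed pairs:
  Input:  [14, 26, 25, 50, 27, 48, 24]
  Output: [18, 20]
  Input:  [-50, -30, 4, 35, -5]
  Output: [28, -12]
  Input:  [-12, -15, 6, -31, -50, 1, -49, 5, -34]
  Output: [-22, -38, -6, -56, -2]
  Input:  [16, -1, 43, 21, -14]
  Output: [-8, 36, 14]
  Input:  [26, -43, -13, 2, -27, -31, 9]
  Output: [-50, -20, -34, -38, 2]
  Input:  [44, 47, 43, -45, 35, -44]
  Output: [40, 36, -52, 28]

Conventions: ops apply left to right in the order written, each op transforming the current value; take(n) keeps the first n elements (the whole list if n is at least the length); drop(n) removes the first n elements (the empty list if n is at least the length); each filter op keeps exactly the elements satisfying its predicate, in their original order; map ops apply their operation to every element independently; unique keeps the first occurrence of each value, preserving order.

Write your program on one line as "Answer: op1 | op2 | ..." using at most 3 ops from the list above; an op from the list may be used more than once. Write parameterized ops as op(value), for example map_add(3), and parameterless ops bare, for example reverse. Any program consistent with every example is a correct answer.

map_add(-6) | filter_odd | map_add(-1)

Check, running the answer program on each example:
  [14, 26, 25, 50, 27, 48, 24] -> [8, 20, 19, 44, 21, 42, 18] -> [19, 21] -> [18, 20]
  [-50, -30, 4, 35, -5] -> [-56, -36, -2, 29, -11] -> [29, -11] -> [28, -12]
  [-12, -15, 6, -31, -50, 1, -49, 5, -34] -> [-18, -21, 0, -37, -56, -5, -55, -1, -40] -> [-21, -37, -5, -55, -1] -> [-22, -38, -6, -56, -2]
  [16, -1, 43, 21, -14] -> [10, -7, 37, 15, -20] -> [-7, 37, 15] -> [-8, 36, 14]
  [26, -43, -13, 2, -27, -31, 9] -> [20, -49, -19, -4, -33, -37, 3] -> [-49, -19, -33, -37, 3] -> [-50, -20, -34, -38, 2]
  [44, 47, 43, -45, 35, -44] -> [38, 41, 37, -51, 29, -50] -> [41, 37, -51, 29] -> [40, 36, -52, 28]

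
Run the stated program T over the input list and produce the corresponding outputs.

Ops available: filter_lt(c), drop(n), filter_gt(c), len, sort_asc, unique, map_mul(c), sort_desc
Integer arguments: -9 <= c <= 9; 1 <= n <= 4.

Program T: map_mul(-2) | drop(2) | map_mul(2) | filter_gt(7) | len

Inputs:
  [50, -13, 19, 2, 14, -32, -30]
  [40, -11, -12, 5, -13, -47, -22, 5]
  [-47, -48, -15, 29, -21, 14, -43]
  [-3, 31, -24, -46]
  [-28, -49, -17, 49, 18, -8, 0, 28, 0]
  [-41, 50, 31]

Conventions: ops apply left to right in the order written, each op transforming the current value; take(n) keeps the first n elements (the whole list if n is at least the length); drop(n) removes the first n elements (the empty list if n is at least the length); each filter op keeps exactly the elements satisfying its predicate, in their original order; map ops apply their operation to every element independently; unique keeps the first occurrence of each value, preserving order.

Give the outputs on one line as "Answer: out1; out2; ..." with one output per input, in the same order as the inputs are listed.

2; 4; 3; 2; 2; 0

Execution, op by op:
  [50, -13, 19, 2, 14, -32, -30] -> [-100, 26, -38, -4, -28, 64, 60] -> [-38, -4, -28, 64, 60] -> [-76, -8, -56, 128, 120] -> [128, 120] -> 2
  [40, -11, -12, 5, -13, -47, -22, 5] -> [-80, 22, 24, -10, 26, 94, 44, -10] -> [24, -10, 26, 94, 44, -10] -> [48, -20, 52, 188, 88, -20] -> [48, 52, 188, 88] -> 4
  [-47, -48, -15, 29, -21, 14, -43] -> [94, 96, 30, -58, 42, -28, 86] -> [30, -58, 42, -28, 86] -> [60, -116, 84, -56, 172] -> [60, 84, 172] -> 3
  [-3, 31, -24, -46] -> [6, -62, 48, 92] -> [48, 92] -> [96, 184] -> [96, 184] -> 2
  [-28, -49, -17, 49, 18, -8, 0, 28, 0] -> [56, 98, 34, -98, -36, 16, 0, -56, 0] -> [34, -98, -36, 16, 0, -56, 0] -> [68, -196, -72, 32, 0, -112, 0] -> [68, 32] -> 2
  [-41, 50, 31] -> [82, -100, -62] -> [-62] -> [-124] -> [] -> 0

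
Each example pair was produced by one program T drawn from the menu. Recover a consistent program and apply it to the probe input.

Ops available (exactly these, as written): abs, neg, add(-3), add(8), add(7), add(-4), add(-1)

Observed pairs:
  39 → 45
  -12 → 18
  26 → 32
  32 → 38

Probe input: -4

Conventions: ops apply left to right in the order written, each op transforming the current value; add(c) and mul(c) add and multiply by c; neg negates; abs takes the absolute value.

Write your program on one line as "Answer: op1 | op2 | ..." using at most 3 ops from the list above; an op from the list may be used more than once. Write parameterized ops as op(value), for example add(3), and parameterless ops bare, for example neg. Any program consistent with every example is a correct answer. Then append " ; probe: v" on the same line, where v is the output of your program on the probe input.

abs | add(-1) | add(7) ; probe: 10

Check, running the answer program on each example:
  39 -> 39 -> 38 -> 45
  -12 -> 12 -> 11 -> 18
  26 -> 26 -> 25 -> 32
  32 -> 32 -> 31 -> 38
  probe: -4 -> 4 -> 3 -> 10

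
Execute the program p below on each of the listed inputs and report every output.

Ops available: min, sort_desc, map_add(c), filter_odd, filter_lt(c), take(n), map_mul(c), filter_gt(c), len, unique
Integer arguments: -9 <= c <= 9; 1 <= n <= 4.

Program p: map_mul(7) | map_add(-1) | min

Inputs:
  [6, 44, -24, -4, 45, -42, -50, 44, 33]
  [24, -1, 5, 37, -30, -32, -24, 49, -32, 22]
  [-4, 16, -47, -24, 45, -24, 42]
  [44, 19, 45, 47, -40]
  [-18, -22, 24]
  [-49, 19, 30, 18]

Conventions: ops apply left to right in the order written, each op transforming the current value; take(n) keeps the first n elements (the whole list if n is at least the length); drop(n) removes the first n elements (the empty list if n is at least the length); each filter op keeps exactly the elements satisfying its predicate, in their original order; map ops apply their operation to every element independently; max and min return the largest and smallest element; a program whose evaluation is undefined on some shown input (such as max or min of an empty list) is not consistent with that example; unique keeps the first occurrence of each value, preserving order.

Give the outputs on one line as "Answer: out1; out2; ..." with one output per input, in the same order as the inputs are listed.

Execution, op by op:
  [6, 44, -24, -4, 45, -42, -50, 44, 33] -> [42, 308, -168, -28, 315, -294, -350, 308, 231] -> [41, 307, -169, -29, 314, -295, -351, 307, 230] -> -351
  [24, -1, 5, 37, -30, -32, -24, 49, -32, 22] -> [168, -7, 35, 259, -210, -224, -168, 343, -224, 154] -> [167, -8, 34, 258, -211, -225, -169, 342, -225, 153] -> -225
  [-4, 16, -47, -24, 45, -24, 42] -> [-28, 112, -329, -168, 315, -168, 294] -> [-29, 111, -330, -169, 314, -169, 293] -> -330
  [44, 19, 45, 47, -40] -> [308, 133, 315, 329, -280] -> [307, 132, 314, 328, -281] -> -281
  [-18, -22, 24] -> [-126, -154, 168] -> [-127, -155, 167] -> -155
  [-49, 19, 30, 18] -> [-343, 133, 210, 126] -> [-344, 132, 209, 125] -> -344

-351; -225; -330; -281; -155; -344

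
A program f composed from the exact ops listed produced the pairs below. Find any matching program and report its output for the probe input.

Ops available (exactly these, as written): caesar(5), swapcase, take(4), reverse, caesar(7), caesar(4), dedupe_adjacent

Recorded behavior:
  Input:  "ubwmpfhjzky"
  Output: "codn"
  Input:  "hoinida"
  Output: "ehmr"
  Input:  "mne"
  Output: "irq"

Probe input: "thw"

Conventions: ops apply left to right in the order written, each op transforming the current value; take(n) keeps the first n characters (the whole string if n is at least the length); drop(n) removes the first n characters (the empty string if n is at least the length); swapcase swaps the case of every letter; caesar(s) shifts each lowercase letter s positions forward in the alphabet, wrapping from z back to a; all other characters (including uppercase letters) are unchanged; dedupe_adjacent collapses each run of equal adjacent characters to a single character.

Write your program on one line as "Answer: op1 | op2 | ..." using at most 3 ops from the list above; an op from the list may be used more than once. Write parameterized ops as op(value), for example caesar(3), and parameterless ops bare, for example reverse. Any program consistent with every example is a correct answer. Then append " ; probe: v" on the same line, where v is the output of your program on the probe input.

caesar(4) | reverse | take(4) ; probe: "alx"

Check, running the answer program on each example:
  "ubwmpfhjzky" -> "yfaqtjlndoc" -> "codnljtqafy" -> "codn"
  "hoinida" -> "lsmrmhe" -> "ehmrmsl" -> "ehmr"
  "mne" -> "qri" -> "irq" -> "irq"
  probe: "thw" -> "xla" -> "alx" -> "alx"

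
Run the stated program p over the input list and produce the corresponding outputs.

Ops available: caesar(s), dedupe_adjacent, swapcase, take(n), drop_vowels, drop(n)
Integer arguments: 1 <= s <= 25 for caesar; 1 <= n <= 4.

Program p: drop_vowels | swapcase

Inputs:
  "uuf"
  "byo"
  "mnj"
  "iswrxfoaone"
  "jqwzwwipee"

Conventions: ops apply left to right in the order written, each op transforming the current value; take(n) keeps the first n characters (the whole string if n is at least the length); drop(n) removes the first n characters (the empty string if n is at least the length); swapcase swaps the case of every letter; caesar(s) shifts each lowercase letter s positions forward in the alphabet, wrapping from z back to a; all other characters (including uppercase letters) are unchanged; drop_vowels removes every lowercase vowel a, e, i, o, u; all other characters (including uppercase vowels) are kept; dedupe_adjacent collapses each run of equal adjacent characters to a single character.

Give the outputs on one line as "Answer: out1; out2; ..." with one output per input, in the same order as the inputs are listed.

"F"; "BY"; "MNJ"; "SWRXFN"; "JQWZWWP"

Execution, op by op:
  "uuf" -> "f" -> "F"
  "byo" -> "by" -> "BY"
  "mnj" -> "mnj" -> "MNJ"
  "iswrxfoaone" -> "swrxfn" -> "SWRXFN"
  "jqwzwwipee" -> "jqwzwwp" -> "JQWZWWP"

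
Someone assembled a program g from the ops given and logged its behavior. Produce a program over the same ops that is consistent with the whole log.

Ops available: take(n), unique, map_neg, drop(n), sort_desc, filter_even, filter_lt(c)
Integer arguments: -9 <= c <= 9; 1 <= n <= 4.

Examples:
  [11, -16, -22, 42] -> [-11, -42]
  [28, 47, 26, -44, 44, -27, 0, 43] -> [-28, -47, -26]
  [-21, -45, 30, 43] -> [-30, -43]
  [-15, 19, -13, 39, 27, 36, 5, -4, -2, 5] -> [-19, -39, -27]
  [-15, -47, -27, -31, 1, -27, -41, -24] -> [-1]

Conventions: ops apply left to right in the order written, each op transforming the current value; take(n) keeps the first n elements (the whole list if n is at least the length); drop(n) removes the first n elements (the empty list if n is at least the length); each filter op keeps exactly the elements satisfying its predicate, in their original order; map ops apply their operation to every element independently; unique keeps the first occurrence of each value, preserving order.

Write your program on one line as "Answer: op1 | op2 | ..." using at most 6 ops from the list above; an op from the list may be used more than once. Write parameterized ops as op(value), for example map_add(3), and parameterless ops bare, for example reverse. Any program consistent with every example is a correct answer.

map_neg | filter_lt(0) | map_neg | take(3) | map_neg

Check, running the answer program on each example:
  [11, -16, -22, 42] -> [-11, 16, 22, -42] -> [-11, -42] -> [11, 42] -> [11, 42] -> [-11, -42]
  [28, 47, 26, -44, 44, -27, 0, 43] -> [-28, -47, -26, 44, -44, 27, 0, -43] -> [-28, -47, -26, -44, -43] -> [28, 47, 26, 44, 43] -> [28, 47, 26] -> [-28, -47, -26]
  [-21, -45, 30, 43] -> [21, 45, -30, -43] -> [-30, -43] -> [30, 43] -> [30, 43] -> [-30, -43]
  [-15, 19, -13, 39, 27, 36, 5, -4, -2, 5] -> [15, -19, 13, -39, -27, -36, -5, 4, 2, -5] -> [-19, -39, -27, -36, -5, -5] -> [19, 39, 27, 36, 5, 5] -> [19, 39, 27] -> [-19, -39, -27]
  [-15, -47, -27, -31, 1, -27, -41, -24] -> [15, 47, 27, 31, -1, 27, 41, 24] -> [-1] -> [1] -> [1] -> [-1]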